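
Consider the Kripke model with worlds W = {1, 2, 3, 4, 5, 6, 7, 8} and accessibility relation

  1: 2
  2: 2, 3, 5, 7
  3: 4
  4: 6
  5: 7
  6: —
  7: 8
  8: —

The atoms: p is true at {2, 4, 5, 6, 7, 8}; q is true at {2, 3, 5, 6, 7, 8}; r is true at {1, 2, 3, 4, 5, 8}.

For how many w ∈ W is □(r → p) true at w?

7

1: successors {2}; r → p there: 2:T. ✓
2: successors {2, 3, 5, 7}; r → p there: 2:T, 3:F, 5:T, 7:T. ✗
3: successors {4}; r → p there: 4:T. ✓
4: successors {6}; r → p there: 6:T. ✓
5: successors {7}; r → p there: 7:T. ✓
6: no successors, so □(r → p) holds vacuously. ✓
7: successors {8}; r → p there: 8:T. ✓
8: no successors, so □(r → p) holds vacuously. ✓
Satisfying worlds: {1, 3, 4, 5, 6, 7, 8}.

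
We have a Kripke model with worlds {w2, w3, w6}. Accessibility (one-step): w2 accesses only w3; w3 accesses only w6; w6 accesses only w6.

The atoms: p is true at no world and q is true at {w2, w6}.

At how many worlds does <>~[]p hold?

3

w2: successors {w3}; ~[]p there: w3:T. ✓
w3: successors {w6}; ~[]p there: w6:T. ✓
w6: successors {w6}; ~[]p there: w6:T. ✓
Satisfying worlds: {w2, w3, w6}.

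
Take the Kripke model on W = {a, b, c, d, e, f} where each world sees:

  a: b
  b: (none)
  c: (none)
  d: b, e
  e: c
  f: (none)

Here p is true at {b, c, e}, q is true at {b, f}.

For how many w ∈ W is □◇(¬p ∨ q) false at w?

3

a: successors {b}; ◇(¬p ∨ q) there: b:F. ✗
b: no successors, so □◇(¬p ∨ q) holds vacuously. ✓
c: no successors, so □◇(¬p ∨ q) holds vacuously. ✓
d: successors {b, e}; ◇(¬p ∨ q) there: b:F, e:F. ✗
e: successors {c}; ◇(¬p ∨ q) there: c:F. ✗
f: no successors, so □◇(¬p ∨ q) holds vacuously. ✓
Satisfying worlds: {b, c, f}.
So □◇(¬p ∨ q) fails at the other 3 worlds.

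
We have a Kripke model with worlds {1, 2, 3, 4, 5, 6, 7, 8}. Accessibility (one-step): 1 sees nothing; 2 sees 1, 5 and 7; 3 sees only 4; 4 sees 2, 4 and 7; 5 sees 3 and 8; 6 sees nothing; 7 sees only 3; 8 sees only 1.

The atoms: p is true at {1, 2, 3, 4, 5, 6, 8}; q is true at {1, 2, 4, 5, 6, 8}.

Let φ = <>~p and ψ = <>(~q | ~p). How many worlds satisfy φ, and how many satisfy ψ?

2 and 4

For <>~p:
1: no successors, so <>~p fails. ✗
2: successors {1, 5, 7}; ~p there: 1:F, 5:F, 7:T. ✓
3: successors {4}; ~p there: 4:F. ✗
4: successors {2, 4, 7}; ~p there: 2:F, 4:F, 7:T. ✓
5: successors {3, 8}; ~p there: 3:F, 8:F. ✗
6: no successors, so <>~p fails. ✗
7: successors {3}; ~p there: 3:F. ✗
8: successors {1}; ~p there: 1:F. ✗
— 2 worlds.
For <>(~q | ~p):
1: no successors, so <>(~q | ~p) fails. ✗
2: successors {1, 5, 7}; ~q | ~p there: 1:F, 5:F, 7:T. ✓
3: successors {4}; ~q | ~p there: 4:F. ✗
4: successors {2, 4, 7}; ~q | ~p there: 2:F, 4:F, 7:T. ✓
5: successors {3, 8}; ~q | ~p there: 3:T, 8:F. ✓
6: no successors, so <>(~q | ~p) fails. ✗
7: successors {3}; ~q | ~p there: 3:T. ✓
8: successors {1}; ~q | ~p there: 1:F. ✗
— 4 worlds.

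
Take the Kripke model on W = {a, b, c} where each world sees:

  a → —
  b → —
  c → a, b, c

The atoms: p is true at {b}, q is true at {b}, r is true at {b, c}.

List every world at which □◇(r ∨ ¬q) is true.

{a, b}

a: no successors, so □◇(r ∨ ¬q) holds vacuously. ✓
b: no successors, so □◇(r ∨ ¬q) holds vacuously. ✓
c: successors {a, b, c}; ◇(r ∨ ¬q) there: a:F, b:F, c:T. ✗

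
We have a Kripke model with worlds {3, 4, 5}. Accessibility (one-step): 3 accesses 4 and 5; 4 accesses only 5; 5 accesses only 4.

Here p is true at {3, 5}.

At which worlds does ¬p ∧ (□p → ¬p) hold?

{4}

3: ¬p is F, □p → ¬p is T. ✗
4: ¬p is T, □p → ¬p is T. ✓
5: ¬p is F, □p → ¬p is T. ✗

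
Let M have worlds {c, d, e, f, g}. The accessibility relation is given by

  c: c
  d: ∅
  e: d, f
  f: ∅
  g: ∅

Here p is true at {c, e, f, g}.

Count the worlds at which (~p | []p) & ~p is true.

1

c: ~p | []p is T, ~p is F. ✗
d: ~p | []p is T, ~p is T. ✓
e: ~p | []p is F, ~p is F. ✗
f: ~p | []p is T, ~p is F. ✗
g: ~p | []p is T, ~p is F. ✗
Satisfying worlds: {d}.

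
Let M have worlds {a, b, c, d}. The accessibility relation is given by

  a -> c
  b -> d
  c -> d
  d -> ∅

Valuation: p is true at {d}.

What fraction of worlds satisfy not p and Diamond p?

1/2

a: not p is T, Diamond p is F. ✗
b: not p is T, Diamond p is T. ✓
c: not p is T, Diamond p is T. ✓
d: not p is F, Diamond p is F. ✗
That's 2 of 4 worlds, so 2/4 = 1/2.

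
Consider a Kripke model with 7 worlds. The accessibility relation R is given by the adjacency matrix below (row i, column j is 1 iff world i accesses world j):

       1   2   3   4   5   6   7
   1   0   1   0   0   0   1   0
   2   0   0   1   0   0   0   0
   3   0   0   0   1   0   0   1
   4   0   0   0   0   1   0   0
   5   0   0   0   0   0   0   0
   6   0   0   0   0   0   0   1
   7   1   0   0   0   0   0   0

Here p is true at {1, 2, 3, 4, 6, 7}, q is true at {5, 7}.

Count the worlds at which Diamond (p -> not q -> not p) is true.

1: successors {2, 6}; p -> not q -> not p there: 2:F, 6:F. ✗
2: successors {3}; p -> not q -> not p there: 3:F. ✗
3: successors {4, 7}; p -> not q -> not p there: 4:F, 7:T. ✓
4: successors {5}; p -> not q -> not p there: 5:T. ✓
5: no successors, so Diamond (p -> not q -> not p) fails. ✗
6: successors {7}; p -> not q -> not p there: 7:T. ✓
7: successors {1}; p -> not q -> not p there: 1:F. ✗
Satisfying worlds: {3, 4, 6}.

3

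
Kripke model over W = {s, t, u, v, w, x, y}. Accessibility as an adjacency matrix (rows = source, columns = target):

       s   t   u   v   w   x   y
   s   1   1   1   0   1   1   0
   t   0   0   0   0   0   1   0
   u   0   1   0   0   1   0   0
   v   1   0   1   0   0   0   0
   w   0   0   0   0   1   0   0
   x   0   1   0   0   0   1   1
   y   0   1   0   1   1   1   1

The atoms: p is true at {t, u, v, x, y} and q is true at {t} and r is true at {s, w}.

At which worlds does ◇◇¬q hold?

s: successors {s, t, u, w, x}; ◇¬q there: s:T, t:T, u:T, w:T, x:T. ✓
t: successors {x}; ◇¬q there: x:T. ✓
u: successors {t, w}; ◇¬q there: t:T, w:T. ✓
v: successors {s, u}; ◇¬q there: s:T, u:T. ✓
w: successors {w}; ◇¬q there: w:T. ✓
x: successors {t, x, y}; ◇¬q there: t:T, x:T, y:T. ✓
y: successors {t, v, w, x, y}; ◇¬q there: t:T, v:T, w:T, x:T, y:T. ✓

{s, t, u, v, w, x, y}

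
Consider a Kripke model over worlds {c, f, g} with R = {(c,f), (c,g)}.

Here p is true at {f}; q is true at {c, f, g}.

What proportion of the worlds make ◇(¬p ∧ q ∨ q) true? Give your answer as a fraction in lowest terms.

c: successors {f, g}; ¬p ∧ q ∨ q there: f:T, g:T. ✓
f: no successors, so ◇(¬p ∧ q ∨ q) fails. ✗
g: no successors, so ◇(¬p ∧ q ∨ q) fails. ✗
That's 1 of 3 worlds, so 1/3.

1/3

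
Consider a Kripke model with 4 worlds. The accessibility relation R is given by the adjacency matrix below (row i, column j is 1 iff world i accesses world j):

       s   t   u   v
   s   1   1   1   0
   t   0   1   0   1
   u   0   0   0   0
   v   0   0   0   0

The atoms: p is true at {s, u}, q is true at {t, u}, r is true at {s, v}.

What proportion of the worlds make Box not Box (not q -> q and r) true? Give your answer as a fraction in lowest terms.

s: successors {s, t, u}; not Box (not q -> q and r) there: s:T, t:T, u:F. ✗
t: successors {t, v}; not Box (not q -> q and r) there: t:T, v:F. ✗
u: no successors, so Box not Box (not q -> q and r) holds vacuously. ✓
v: no successors, so Box not Box (not q -> q and r) holds vacuously. ✓
That's 2 of 4 worlds, so 2/4 = 1/2.

1/2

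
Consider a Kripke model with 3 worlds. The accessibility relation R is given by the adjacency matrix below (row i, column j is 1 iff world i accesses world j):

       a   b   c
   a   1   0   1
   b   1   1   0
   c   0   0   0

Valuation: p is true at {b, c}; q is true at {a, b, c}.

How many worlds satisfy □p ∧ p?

a: □p is F, p is F. ✗
b: □p is F, p is T. ✗
c: □p is T, p is T. ✓
Satisfying worlds: {c}.

1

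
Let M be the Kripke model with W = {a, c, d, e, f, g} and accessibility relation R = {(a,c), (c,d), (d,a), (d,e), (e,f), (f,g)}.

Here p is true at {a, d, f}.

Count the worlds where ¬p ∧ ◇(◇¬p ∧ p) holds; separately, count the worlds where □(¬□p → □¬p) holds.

2 and 5

For ¬p ∧ ◇(◇¬p ∧ p):
a: ¬p is F, ◇(◇¬p ∧ p) is F. ✗
c: ¬p is T, ◇(◇¬p ∧ p) is T. ✓
d: ¬p is F, ◇(◇¬p ∧ p) is T. ✗
e: ¬p is T, ◇(◇¬p ∧ p) is T. ✓
f: ¬p is F, ◇(◇¬p ∧ p) is F. ✗
g: ¬p is T, ◇(◇¬p ∧ p) is F. ✗
— 2 worlds.
For □(¬□p → □¬p):
a: successors {c}; ¬□p → □¬p there: c:T. ✓
c: successors {d}; ¬□p → □¬p there: d:F. ✗
d: successors {a, e}; ¬□p → □¬p there: a:T, e:T. ✓
e: successors {f}; ¬□p → □¬p there: f:T. ✓
f: successors {g}; ¬□p → □¬p there: g:T. ✓
g: no successors, so □(¬□p → □¬p) holds vacuously. ✓
— 5 worlds.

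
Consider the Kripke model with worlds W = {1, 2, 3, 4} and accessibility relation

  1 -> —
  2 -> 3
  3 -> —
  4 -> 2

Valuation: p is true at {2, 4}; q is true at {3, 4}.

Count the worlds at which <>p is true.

1

1: no successors, so <>p fails. ✗
2: successors {3}; p there: 3:F. ✗
3: no successors, so <>p fails. ✗
4: successors {2}; p there: 2:T. ✓
Satisfying worlds: {4}.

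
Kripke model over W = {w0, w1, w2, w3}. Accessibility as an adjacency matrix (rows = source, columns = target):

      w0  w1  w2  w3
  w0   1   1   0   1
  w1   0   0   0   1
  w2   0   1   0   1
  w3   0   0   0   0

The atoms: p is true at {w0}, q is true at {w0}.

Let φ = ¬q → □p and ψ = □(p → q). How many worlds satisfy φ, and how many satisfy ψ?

2 and 4

For ¬q → □p:
w0: ¬q is F, □p is F. ✓
w1: ¬q is T, □p is F. ✗
w2: ¬q is T, □p is F. ✗
w3: ¬q is T, □p is T. ✓
— 2 worlds.
For □(p → q):
w0: successors {w0, w1, w3}; p → q there: w0:T, w1:T, w3:T. ✓
w1: successors {w3}; p → q there: w3:T. ✓
w2: successors {w1, w3}; p → q there: w1:T, w3:T. ✓
w3: no successors, so □(p → q) holds vacuously. ✓
— 4 worlds.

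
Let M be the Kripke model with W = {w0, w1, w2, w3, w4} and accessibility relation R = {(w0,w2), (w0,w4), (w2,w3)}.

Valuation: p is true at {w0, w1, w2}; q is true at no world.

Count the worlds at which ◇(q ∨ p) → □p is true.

4

w0: ◇(q ∨ p) is T, □p is F. ✗
w1: ◇(q ∨ p) is F, □p is T. ✓
w2: ◇(q ∨ p) is F, □p is F. ✓
w3: ◇(q ∨ p) is F, □p is T. ✓
w4: ◇(q ∨ p) is F, □p is T. ✓
Satisfying worlds: {w1, w2, w3, w4}.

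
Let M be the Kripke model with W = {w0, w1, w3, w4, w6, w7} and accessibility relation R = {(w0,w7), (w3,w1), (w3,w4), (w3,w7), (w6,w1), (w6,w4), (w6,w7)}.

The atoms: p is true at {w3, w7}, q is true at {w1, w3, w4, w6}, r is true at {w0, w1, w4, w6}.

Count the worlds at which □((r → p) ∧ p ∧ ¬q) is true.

w0: successors {w7}; (r → p) ∧ p ∧ ¬q there: w7:T. ✓
w1: no successors, so □((r → p) ∧ p ∧ ¬q) holds vacuously. ✓
w3: successors {w1, w4, w7}; (r → p) ∧ p ∧ ¬q there: w1:F, w4:F, w7:T. ✗
w4: no successors, so □((r → p) ∧ p ∧ ¬q) holds vacuously. ✓
w6: successors {w1, w4, w7}; (r → p) ∧ p ∧ ¬q there: w1:F, w4:F, w7:T. ✗
w7: no successors, so □((r → p) ∧ p ∧ ¬q) holds vacuously. ✓
Satisfying worlds: {w0, w1, w4, w7}.

4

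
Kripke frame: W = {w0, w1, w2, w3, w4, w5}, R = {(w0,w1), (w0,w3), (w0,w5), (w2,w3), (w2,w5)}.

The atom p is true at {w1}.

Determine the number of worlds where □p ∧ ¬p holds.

3

w0: □p is F, ¬p is T. ✗
w1: □p is T, ¬p is F. ✗
w2: □p is F, ¬p is T. ✗
w3: □p is T, ¬p is T. ✓
w4: □p is T, ¬p is T. ✓
w5: □p is T, ¬p is T. ✓
Satisfying worlds: {w3, w4, w5}.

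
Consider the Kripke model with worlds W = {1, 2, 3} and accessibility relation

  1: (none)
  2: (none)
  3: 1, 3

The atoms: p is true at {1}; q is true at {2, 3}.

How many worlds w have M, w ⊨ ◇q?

1: no successors, so ◇q fails. ✗
2: no successors, so ◇q fails. ✗
3: successors {1, 3}; q there: 1:F, 3:T. ✓
Satisfying worlds: {3}.

1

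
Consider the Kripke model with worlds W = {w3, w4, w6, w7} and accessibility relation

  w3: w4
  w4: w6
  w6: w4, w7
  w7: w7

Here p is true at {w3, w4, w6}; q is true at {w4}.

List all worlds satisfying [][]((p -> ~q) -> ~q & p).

w3: successors {w4}; []((p -> ~q) -> ~q & p) there: w4:T. ✓
w4: successors {w6}; []((p -> ~q) -> ~q & p) there: w6:F. ✗
w6: successors {w4, w7}; []((p -> ~q) -> ~q & p) there: w4:T, w7:F. ✗
w7: successors {w7}; []((p -> ~q) -> ~q & p) there: w7:F. ✗

{w3}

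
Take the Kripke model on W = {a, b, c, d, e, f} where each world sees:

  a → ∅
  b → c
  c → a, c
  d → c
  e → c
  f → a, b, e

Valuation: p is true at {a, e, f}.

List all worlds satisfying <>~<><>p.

{c, f}

a: no successors, so <>~<><>p fails. ✗
b: successors {c}; ~<><>p there: c:F. ✗
c: successors {a, c}; ~<><>p there: a:T, c:F. ✓
d: successors {c}; ~<><>p there: c:F. ✗
e: successors {c}; ~<><>p there: c:F. ✗
f: successors {a, b, e}; ~<><>p there: a:T, b:F, e:F. ✓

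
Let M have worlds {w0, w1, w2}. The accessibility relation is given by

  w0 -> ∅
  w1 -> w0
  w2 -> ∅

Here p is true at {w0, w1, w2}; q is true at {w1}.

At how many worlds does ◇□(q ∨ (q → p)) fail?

2

w0: no successors, so ◇□(q ∨ (q → p)) fails. ✗
w1: successors {w0}; □(q ∨ (q → p)) there: w0:T. ✓
w2: no successors, so ◇□(q ∨ (q → p)) fails. ✗
Satisfying worlds: {w1}.
So ◇□(q ∨ (q → p)) fails at the other 2 worlds.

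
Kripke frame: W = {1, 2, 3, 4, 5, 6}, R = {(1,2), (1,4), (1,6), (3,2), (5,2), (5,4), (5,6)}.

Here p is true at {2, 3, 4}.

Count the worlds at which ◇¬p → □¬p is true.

1: ◇¬p is T, □¬p is F. ✗
2: ◇¬p is F, □¬p is T. ✓
3: ◇¬p is F, □¬p is F. ✓
4: ◇¬p is F, □¬p is T. ✓
5: ◇¬p is T, □¬p is F. ✗
6: ◇¬p is F, □¬p is T. ✓
Satisfying worlds: {2, 3, 4, 6}.

4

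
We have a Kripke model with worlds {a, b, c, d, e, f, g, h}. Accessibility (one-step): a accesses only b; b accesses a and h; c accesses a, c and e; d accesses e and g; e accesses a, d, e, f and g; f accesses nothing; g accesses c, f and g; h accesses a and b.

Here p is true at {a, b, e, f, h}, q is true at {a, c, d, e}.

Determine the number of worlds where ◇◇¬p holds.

a: successors {b}; ◇¬p there: b:F. ✗
b: successors {a, h}; ◇¬p there: a:F, h:F. ✗
c: successors {a, c, e}; ◇¬p there: a:F, c:T, e:T. ✓
d: successors {e, g}; ◇¬p there: e:T, g:T. ✓
e: successors {a, d, e, f, g}; ◇¬p there: a:F, d:T, e:T, f:F, g:T. ✓
f: no successors, so ◇◇¬p fails. ✗
g: successors {c, f, g}; ◇¬p there: c:T, f:F, g:T. ✓
h: successors {a, b}; ◇¬p there: a:F, b:F. ✗
Satisfying worlds: {c, d, e, g}.

4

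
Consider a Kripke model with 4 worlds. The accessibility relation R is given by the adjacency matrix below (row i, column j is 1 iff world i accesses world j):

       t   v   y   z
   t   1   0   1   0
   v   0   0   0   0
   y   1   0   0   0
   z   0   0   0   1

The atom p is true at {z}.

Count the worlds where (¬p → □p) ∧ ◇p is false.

t: ¬p → □p is F, ◇p is F. ✗
v: ¬p → □p is T, ◇p is F. ✗
y: ¬p → □p is F, ◇p is F. ✗
z: ¬p → □p is T, ◇p is T. ✓
Satisfying worlds: {z}.
So (¬p → □p) ∧ ◇p fails at the other 3 worlds.

3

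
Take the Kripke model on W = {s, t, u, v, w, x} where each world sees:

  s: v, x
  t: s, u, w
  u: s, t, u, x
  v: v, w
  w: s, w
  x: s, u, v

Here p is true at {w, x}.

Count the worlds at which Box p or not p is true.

s: Box p is F, not p is T. ✓
t: Box p is F, not p is T. ✓
u: Box p is F, not p is T. ✓
v: Box p is F, not p is T. ✓
w: Box p is F, not p is F. ✗
x: Box p is F, not p is F. ✗
Satisfying worlds: {s, t, u, v}.

4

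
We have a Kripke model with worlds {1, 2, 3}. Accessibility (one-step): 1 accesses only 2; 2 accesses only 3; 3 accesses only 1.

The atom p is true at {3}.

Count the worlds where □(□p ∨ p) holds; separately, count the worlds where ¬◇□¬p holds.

2 and 1

For □(□p ∨ p):
1: successors {2}; □p ∨ p there: 2:T. ✓
2: successors {3}; □p ∨ p there: 3:T. ✓
3: successors {1}; □p ∨ p there: 1:F. ✗
— 2 worlds.
For ¬◇□¬p:
1: ◇□¬p is F. ✓
2: ◇□¬p is T. ✗
3: ◇□¬p is T. ✗
— 1 world.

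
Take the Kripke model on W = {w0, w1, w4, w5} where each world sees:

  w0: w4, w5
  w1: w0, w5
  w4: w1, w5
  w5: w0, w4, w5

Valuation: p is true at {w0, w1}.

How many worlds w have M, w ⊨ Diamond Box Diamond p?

w0: successors {w4, w5}; Box Diamond p there: w4:T, w5:F. ✓
w1: successors {w0, w5}; Box Diamond p there: w0:T, w5:F. ✓
w4: successors {w1, w5}; Box Diamond p there: w1:F, w5:F. ✗
w5: successors {w0, w4, w5}; Box Diamond p there: w0:T, w4:T, w5:F. ✓
Satisfying worlds: {w0, w1, w5}.

3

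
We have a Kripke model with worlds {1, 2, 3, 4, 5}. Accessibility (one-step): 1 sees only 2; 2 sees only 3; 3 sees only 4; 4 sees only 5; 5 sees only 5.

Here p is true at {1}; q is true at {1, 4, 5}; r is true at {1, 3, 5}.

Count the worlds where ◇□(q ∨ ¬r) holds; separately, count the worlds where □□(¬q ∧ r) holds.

4 and 1

For ◇□(q ∨ ¬r):
1: successors {2}; □(q ∨ ¬r) there: 2:F. ✗
2: successors {3}; □(q ∨ ¬r) there: 3:T. ✓
3: successors {4}; □(q ∨ ¬r) there: 4:T. ✓
4: successors {5}; □(q ∨ ¬r) there: 5:T. ✓
5: successors {5}; □(q ∨ ¬r) there: 5:T. ✓
— 4 worlds.
For □□(¬q ∧ r):
1: successors {2}; □(¬q ∧ r) there: 2:T. ✓
2: successors {3}; □(¬q ∧ r) there: 3:F. ✗
3: successors {4}; □(¬q ∧ r) there: 4:F. ✗
4: successors {5}; □(¬q ∧ r) there: 5:F. ✗
5: successors {5}; □(¬q ∧ r) there: 5:F. ✗
— 1 world.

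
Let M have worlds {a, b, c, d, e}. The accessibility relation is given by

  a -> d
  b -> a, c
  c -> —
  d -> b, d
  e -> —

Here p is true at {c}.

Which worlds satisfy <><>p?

{d}

a: successors {d}; <>p there: d:F. ✗
b: successors {a, c}; <>p there: a:F, c:F. ✗
c: no successors, so <><>p fails. ✗
d: successors {b, d}; <>p there: b:T, d:F. ✓
e: no successors, so <><>p fails. ✗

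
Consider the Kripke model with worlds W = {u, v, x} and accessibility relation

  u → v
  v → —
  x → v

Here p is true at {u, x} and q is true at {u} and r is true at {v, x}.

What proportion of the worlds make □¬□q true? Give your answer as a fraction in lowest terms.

1/3

u: successors {v}; ¬□q there: v:F. ✗
v: no successors, so □¬□q holds vacuously. ✓
x: successors {v}; ¬□q there: v:F. ✗
That's 1 of 3 worlds, so 1/3.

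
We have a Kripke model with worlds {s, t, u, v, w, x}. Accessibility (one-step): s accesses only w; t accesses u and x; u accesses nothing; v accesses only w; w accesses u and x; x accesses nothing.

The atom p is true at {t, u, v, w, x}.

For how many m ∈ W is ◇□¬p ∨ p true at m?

s: ◇□¬p is F, p is F. ✗
t: ◇□¬p is T, p is T. ✓
u: ◇□¬p is F, p is T. ✓
v: ◇□¬p is F, p is T. ✓
w: ◇□¬p is T, p is T. ✓
x: ◇□¬p is F, p is T. ✓
Satisfying worlds: {t, u, v, w, x}.

5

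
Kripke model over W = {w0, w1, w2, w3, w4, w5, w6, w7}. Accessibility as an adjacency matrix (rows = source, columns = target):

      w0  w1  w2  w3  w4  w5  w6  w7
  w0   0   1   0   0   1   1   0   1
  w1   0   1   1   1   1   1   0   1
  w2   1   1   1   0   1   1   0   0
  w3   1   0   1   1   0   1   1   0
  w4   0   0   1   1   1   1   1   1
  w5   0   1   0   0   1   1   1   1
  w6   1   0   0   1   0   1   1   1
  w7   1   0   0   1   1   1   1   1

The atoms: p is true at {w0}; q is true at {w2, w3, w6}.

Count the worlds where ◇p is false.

4

w0: successors {w1, w4, w5, w7}; p there: w1:F, w4:F, w5:F, w7:F. ✗
w1: successors {w1, w2, w3, w4, w5, w7}; p there: w1:F, w2:F, w3:F, w4:F, w5:F, w7:F. ✗
w2: successors {w0, w1, w2, w4, w5}; p there: w0:T, w1:F, w2:F, w4:F, w5:F. ✓
w3: successors {w0, w2, w3, w5, w6}; p there: w0:T, w2:F, w3:F, w5:F, w6:F. ✓
w4: successors {w2, w3, w4, w5, w6, w7}; p there: w2:F, w3:F, w4:F, w5:F, w6:F, w7:F. ✗
w5: successors {w1, w4, w5, w6, w7}; p there: w1:F, w4:F, w5:F, w6:F, w7:F. ✗
w6: successors {w0, w3, w5, w6, w7}; p there: w0:T, w3:F, w5:F, w6:F, w7:F. ✓
w7: successors {w0, w3, w4, w5, w6, w7}; p there: w0:T, w3:F, w4:F, w5:F, w6:F, w7:F. ✓
Satisfying worlds: {w2, w3, w6, w7}.
So ◇p fails at the other 4 worlds.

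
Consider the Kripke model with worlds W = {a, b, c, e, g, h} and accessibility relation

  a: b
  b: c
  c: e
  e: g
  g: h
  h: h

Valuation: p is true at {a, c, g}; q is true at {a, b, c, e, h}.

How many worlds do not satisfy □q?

1

a: successors {b}; q there: b:T. ✓
b: successors {c}; q there: c:T. ✓
c: successors {e}; q there: e:T. ✓
e: successors {g}; q there: g:F. ✗
g: successors {h}; q there: h:T. ✓
h: successors {h}; q there: h:T. ✓
Satisfying worlds: {a, b, c, g, h}.
So □q fails at the other 1 world.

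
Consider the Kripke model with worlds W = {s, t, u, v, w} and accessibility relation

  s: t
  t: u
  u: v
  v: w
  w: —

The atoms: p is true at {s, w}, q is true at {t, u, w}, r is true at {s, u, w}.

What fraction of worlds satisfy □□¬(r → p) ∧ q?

s: □□¬(r → p) is T, q is F. ✗
t: □□¬(r → p) is F, q is T. ✗
u: □□¬(r → p) is F, q is T. ✗
v: □□¬(r → p) is T, q is F. ✗
w: □□¬(r → p) is T, q is T. ✓
That's 1 of 5 worlds, so 1/5.

1/5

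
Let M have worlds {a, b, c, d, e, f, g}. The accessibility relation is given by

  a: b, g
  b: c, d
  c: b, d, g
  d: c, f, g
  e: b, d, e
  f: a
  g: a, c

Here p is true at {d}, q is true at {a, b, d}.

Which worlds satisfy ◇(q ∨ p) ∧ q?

{a, b}

a: ◇(q ∨ p) is T, q is T. ✓
b: ◇(q ∨ p) is T, q is T. ✓
c: ◇(q ∨ p) is T, q is F. ✗
d: ◇(q ∨ p) is F, q is T. ✗
e: ◇(q ∨ p) is T, q is F. ✗
f: ◇(q ∨ p) is T, q is F. ✗
g: ◇(q ∨ p) is T, q is F. ✗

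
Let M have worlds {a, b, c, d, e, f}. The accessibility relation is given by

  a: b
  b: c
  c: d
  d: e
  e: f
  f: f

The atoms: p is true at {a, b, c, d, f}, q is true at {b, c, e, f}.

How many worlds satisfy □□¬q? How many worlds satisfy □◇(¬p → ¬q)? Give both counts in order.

1 and 5

For □□¬q:
a: successors {b}; □¬q there: b:F. ✗
b: successors {c}; □¬q there: c:T. ✓
c: successors {d}; □¬q there: d:F. ✗
d: successors {e}; □¬q there: e:F. ✗
e: successors {f}; □¬q there: f:F. ✗
f: successors {f}; □¬q there: f:F. ✗
— 1 world.
For □◇(¬p → ¬q):
a: successors {b}; ◇(¬p → ¬q) there: b:T. ✓
b: successors {c}; ◇(¬p → ¬q) there: c:T. ✓
c: successors {d}; ◇(¬p → ¬q) there: d:F. ✗
d: successors {e}; ◇(¬p → ¬q) there: e:T. ✓
e: successors {f}; ◇(¬p → ¬q) there: f:T. ✓
f: successors {f}; ◇(¬p → ¬q) there: f:T. ✓
— 5 worlds.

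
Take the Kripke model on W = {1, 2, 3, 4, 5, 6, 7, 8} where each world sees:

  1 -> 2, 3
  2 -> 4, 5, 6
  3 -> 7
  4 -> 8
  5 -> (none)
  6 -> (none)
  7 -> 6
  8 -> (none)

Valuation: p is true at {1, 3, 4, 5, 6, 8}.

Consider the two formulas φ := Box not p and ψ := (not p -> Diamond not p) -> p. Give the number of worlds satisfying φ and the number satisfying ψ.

4 and 8

For Box not p:
1: successors {2, 3}; not p there: 2:T, 3:F. ✗
2: successors {4, 5, 6}; not p there: 4:F, 5:F, 6:F. ✗
3: successors {7}; not p there: 7:T. ✓
4: successors {8}; not p there: 8:F. ✗
5: no successors, so Box not p holds vacuously. ✓
6: no successors, so Box not p holds vacuously. ✓
7: successors {6}; not p there: 6:F. ✗
8: no successors, so Box not p holds vacuously. ✓
— 4 worlds.
For (not p -> Diamond not p) -> p:
1: not p -> Diamond not p is T, p is T. ✓
2: not p -> Diamond not p is F, p is F. ✓
3: not p -> Diamond not p is T, p is T. ✓
4: not p -> Diamond not p is T, p is T. ✓
5: not p -> Diamond not p is T, p is T. ✓
6: not p -> Diamond not p is T, p is T. ✓
7: not p -> Diamond not p is F, p is F. ✓
8: not p -> Diamond not p is T, p is T. ✓
— 8 worlds.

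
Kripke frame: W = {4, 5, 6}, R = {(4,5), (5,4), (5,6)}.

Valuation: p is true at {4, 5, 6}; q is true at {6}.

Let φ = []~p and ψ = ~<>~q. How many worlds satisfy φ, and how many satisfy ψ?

1 and 1

For []~p:
4: successors {5}; ~p there: 5:F. ✗
5: successors {4, 6}; ~p there: 4:F, 6:F. ✗
6: no successors, so []~p holds vacuously. ✓
— 1 world.
For ~<>~q:
4: <>~q is T. ✗
5: <>~q is T. ✗
6: <>~q is F. ✓
— 1 world.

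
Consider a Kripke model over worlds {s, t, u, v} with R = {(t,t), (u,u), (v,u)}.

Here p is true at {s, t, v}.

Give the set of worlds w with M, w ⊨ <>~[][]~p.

s: no successors, so <>~[][]~p fails. ✗
t: successors {t}; ~[][]~p there: t:T. ✓
u: successors {u}; ~[][]~p there: u:F. ✗
v: successors {u}; ~[][]~p there: u:F. ✗

{t}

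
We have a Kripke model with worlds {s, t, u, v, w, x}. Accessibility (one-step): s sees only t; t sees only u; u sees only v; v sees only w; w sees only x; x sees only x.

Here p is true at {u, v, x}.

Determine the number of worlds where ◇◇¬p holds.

1

s: successors {t}; ◇¬p there: t:F. ✗
t: successors {u}; ◇¬p there: u:F. ✗
u: successors {v}; ◇¬p there: v:T. ✓
v: successors {w}; ◇¬p there: w:F. ✗
w: successors {x}; ◇¬p there: x:F. ✗
x: successors {x}; ◇¬p there: x:F. ✗
Satisfying worlds: {u}.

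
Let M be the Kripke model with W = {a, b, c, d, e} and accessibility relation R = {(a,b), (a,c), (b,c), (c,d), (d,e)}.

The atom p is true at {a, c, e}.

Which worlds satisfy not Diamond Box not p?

a: Diamond Box not p is T. ✗
b: Diamond Box not p is T. ✗
c: Diamond Box not p is F. ✓
d: Diamond Box not p is T. ✗
e: Diamond Box not p is F. ✓

{c, e}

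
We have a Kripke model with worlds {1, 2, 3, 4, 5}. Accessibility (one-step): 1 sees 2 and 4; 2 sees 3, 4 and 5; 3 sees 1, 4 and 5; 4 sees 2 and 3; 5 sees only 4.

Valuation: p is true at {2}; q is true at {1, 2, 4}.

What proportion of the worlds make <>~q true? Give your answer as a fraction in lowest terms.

1: successors {2, 4}; ~q there: 2:F, 4:F. ✗
2: successors {3, 4, 5}; ~q there: 3:T, 4:F, 5:T. ✓
3: successors {1, 4, 5}; ~q there: 1:F, 4:F, 5:T. ✓
4: successors {2, 3}; ~q there: 2:F, 3:T. ✓
5: successors {4}; ~q there: 4:F. ✗
That's 3 of 5 worlds, so 3/5.

3/5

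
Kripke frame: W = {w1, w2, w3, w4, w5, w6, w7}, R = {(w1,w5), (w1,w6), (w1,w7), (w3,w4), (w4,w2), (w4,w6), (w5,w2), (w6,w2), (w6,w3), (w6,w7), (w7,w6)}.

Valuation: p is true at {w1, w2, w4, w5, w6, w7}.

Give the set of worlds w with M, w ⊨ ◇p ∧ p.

w1: ◇p is T, p is T. ✓
w2: ◇p is F, p is T. ✗
w3: ◇p is T, p is F. ✗
w4: ◇p is T, p is T. ✓
w5: ◇p is T, p is T. ✓
w6: ◇p is T, p is T. ✓
w7: ◇p is T, p is T. ✓

{w1, w4, w5, w6, w7}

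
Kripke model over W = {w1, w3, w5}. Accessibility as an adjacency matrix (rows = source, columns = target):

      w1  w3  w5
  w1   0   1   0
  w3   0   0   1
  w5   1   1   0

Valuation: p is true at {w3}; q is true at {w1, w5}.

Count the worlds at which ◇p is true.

2

w1: successors {w3}; p there: w3:T. ✓
w3: successors {w5}; p there: w5:F. ✗
w5: successors {w1, w3}; p there: w1:F, w3:T. ✓
Satisfying worlds: {w1, w5}.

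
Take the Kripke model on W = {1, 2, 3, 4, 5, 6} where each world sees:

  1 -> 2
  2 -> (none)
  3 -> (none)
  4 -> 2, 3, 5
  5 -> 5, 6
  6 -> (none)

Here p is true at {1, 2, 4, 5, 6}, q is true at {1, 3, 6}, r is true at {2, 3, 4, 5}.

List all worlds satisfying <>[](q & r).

1: successors {2}; [](q & r) there: 2:T. ✓
2: no successors, so <>[](q & r) fails. ✗
3: no successors, so <>[](q & r) fails. ✗
4: successors {2, 3, 5}; [](q & r) there: 2:T, 3:T, 5:F. ✓
5: successors {5, 6}; [](q & r) there: 5:F, 6:T. ✓
6: no successors, so <>[](q & r) fails. ✗

{1, 4, 5}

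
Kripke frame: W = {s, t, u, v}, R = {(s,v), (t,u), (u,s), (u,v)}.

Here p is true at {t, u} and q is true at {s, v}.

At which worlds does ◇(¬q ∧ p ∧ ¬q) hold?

{t}

s: successors {v}; ¬q ∧ p ∧ ¬q there: v:F. ✗
t: successors {u}; ¬q ∧ p ∧ ¬q there: u:T. ✓
u: successors {s, v}; ¬q ∧ p ∧ ¬q there: s:F, v:F. ✗
v: no successors, so ◇(¬q ∧ p ∧ ¬q) fails. ✗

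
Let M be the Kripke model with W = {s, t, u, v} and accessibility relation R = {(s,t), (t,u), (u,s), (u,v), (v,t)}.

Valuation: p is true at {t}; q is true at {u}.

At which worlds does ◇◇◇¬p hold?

{s, u, v}

s: successors {t}; ◇◇¬p there: t:T. ✓
t: successors {u}; ◇◇¬p there: u:F. ✗
u: successors {s, v}; ◇◇¬p there: s:T, v:T. ✓
v: successors {t}; ◇◇¬p there: t:T. ✓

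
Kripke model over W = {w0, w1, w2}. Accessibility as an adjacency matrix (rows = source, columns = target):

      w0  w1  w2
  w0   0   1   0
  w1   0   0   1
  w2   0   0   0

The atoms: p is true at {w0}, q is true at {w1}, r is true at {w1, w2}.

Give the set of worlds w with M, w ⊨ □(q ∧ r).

{w0, w2}

w0: successors {w1}; q ∧ r there: w1:T. ✓
w1: successors {w2}; q ∧ r there: w2:F. ✗
w2: no successors, so □(q ∧ r) holds vacuously. ✓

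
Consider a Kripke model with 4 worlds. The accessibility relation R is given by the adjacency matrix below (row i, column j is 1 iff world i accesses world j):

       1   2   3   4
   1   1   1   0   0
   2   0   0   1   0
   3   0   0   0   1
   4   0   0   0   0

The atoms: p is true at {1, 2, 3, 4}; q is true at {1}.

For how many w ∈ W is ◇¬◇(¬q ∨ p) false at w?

3

1: successors {1, 2}; ¬◇(¬q ∨ p) there: 1:F, 2:F. ✗
2: successors {3}; ¬◇(¬q ∨ p) there: 3:F. ✗
3: successors {4}; ¬◇(¬q ∨ p) there: 4:T. ✓
4: no successors, so ◇¬◇(¬q ∨ p) fails. ✗
Satisfying worlds: {3}.
So ◇¬◇(¬q ∨ p) fails at the other 3 worlds.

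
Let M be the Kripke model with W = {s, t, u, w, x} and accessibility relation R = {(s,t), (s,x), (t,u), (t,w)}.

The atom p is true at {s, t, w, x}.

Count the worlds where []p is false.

1

s: successors {t, x}; p there: t:T, x:T. ✓
t: successors {u, w}; p there: u:F, w:T. ✗
u: no successors, so []p holds vacuously. ✓
w: no successors, so []p holds vacuously. ✓
x: no successors, so []p holds vacuously. ✓
Satisfying worlds: {s, u, w, x}.
So []p fails at the other 1 world.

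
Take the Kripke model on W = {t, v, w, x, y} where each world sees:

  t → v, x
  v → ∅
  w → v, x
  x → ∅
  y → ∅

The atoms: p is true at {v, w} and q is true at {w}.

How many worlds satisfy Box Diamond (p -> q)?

3

t: successors {v, x}; Diamond (p -> q) there: v:F, x:F. ✗
v: no successors, so Box Diamond (p -> q) holds vacuously. ✓
w: successors {v, x}; Diamond (p -> q) there: v:F, x:F. ✗
x: no successors, so Box Diamond (p -> q) holds vacuously. ✓
y: no successors, so Box Diamond (p -> q) holds vacuously. ✓
Satisfying worlds: {v, x, y}.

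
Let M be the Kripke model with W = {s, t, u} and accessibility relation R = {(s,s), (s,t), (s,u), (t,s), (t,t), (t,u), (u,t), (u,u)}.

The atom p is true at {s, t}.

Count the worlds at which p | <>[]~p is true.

s: p is T, <>[]~p is F. ✓
t: p is T, <>[]~p is F. ✓
u: p is F, <>[]~p is F. ✗
Satisfying worlds: {s, t}.

2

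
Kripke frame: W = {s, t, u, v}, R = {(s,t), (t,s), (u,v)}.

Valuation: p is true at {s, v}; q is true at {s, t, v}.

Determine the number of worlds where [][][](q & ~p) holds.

3

s: successors {t}; [][](q & ~p) there: t:T. ✓
t: successors {s}; [][](q & ~p) there: s:F. ✗
u: successors {v}; [][](q & ~p) there: v:T. ✓
v: no successors, so [][][](q & ~p) holds vacuously. ✓
Satisfying worlds: {s, u, v}.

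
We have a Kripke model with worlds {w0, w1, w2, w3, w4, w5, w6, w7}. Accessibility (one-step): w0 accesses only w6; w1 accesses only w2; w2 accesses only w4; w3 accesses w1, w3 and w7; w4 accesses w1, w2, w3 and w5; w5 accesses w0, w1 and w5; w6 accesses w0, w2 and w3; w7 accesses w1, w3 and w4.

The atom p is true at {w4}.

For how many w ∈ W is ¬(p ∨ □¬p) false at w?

w0: p ∨ □¬p is T. ✗
w1: p ∨ □¬p is T. ✗
w2: p ∨ □¬p is F. ✓
w3: p ∨ □¬p is T. ✗
w4: p ∨ □¬p is T. ✗
w5: p ∨ □¬p is T. ✗
w6: p ∨ □¬p is T. ✗
w7: p ∨ □¬p is F. ✓
Satisfying worlds: {w2, w7}.
So ¬(p ∨ □¬p) fails at the other 6 worlds.

6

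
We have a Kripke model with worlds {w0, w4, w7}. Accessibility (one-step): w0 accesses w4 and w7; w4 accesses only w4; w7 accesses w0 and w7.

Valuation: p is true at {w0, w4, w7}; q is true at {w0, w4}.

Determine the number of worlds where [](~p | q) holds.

1

w0: successors {w4, w7}; ~p | q there: w4:T, w7:F. ✗
w4: successors {w4}; ~p | q there: w4:T. ✓
w7: successors {w0, w7}; ~p | q there: w0:T, w7:F. ✗
Satisfying worlds: {w4}.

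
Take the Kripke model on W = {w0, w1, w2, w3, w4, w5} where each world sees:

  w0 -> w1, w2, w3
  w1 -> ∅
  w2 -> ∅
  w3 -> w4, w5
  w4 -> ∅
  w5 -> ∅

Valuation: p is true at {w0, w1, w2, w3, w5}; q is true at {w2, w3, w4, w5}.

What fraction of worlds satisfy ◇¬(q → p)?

1/6

w0: successors {w1, w2, w3}; ¬(q → p) there: w1:F, w2:F, w3:F. ✗
w1: no successors, so ◇¬(q → p) fails. ✗
w2: no successors, so ◇¬(q → p) fails. ✗
w3: successors {w4, w5}; ¬(q → p) there: w4:T, w5:F. ✓
w4: no successors, so ◇¬(q → p) fails. ✗
w5: no successors, so ◇¬(q → p) fails. ✗
That's 1 of 6 worlds, so 1/6.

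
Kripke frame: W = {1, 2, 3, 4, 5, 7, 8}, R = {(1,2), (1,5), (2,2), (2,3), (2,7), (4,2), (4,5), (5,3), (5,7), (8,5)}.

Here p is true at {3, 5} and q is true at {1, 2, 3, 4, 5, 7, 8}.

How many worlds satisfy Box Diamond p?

5

1: successors {2, 5}; Diamond p there: 2:T, 5:T. ✓
2: successors {2, 3, 7}; Diamond p there: 2:T, 3:F, 7:F. ✗
3: no successors, so Box Diamond p holds vacuously. ✓
4: successors {2, 5}; Diamond p there: 2:T, 5:T. ✓
5: successors {3, 7}; Diamond p there: 3:F, 7:F. ✗
7: no successors, so Box Diamond p holds vacuously. ✓
8: successors {5}; Diamond p there: 5:T. ✓
Satisfying worlds: {1, 3, 4, 7, 8}.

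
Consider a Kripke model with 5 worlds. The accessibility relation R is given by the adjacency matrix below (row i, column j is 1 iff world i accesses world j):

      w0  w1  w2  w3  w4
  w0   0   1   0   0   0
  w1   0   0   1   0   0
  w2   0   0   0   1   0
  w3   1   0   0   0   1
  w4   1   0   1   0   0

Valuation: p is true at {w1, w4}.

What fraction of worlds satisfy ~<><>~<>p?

1/5

w0: <><>~<>p is T. ✗
w1: <><>~<>p is F. ✓
w2: <><>~<>p is T. ✗
w3: <><>~<>p is T. ✗
w4: <><>~<>p is T. ✗
That's 1 of 5 worlds, so 1/5.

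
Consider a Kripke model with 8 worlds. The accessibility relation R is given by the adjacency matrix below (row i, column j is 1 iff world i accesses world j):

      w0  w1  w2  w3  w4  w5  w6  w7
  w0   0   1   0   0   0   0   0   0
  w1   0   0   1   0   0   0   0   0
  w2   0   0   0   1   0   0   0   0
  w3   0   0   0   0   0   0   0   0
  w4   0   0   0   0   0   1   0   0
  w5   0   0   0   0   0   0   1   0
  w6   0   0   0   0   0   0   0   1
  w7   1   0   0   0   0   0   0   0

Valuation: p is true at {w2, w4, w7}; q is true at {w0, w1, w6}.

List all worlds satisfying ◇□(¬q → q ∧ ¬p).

w0: successors {w1}; □(¬q → q ∧ ¬p) there: w1:F. ✗
w1: successors {w2}; □(¬q → q ∧ ¬p) there: w2:F. ✗
w2: successors {w3}; □(¬q → q ∧ ¬p) there: w3:T. ✓
w3: no successors, so ◇□(¬q → q ∧ ¬p) fails. ✗
w4: successors {w5}; □(¬q → q ∧ ¬p) there: w5:T. ✓
w5: successors {w6}; □(¬q → q ∧ ¬p) there: w6:F. ✗
w6: successors {w7}; □(¬q → q ∧ ¬p) there: w7:T. ✓
w7: successors {w0}; □(¬q → q ∧ ¬p) there: w0:T. ✓

{w2, w4, w6, w7}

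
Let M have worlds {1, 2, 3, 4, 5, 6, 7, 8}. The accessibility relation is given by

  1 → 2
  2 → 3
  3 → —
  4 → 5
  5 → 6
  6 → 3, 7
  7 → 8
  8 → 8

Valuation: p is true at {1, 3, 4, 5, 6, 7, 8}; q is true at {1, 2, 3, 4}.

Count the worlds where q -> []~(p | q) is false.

3

1: q is T, []~(p | q) is F. ✗
2: q is T, []~(p | q) is F. ✗
3: q is T, []~(p | q) is T. ✓
4: q is T, []~(p | q) is F. ✗
5: q is F, []~(p | q) is F. ✓
6: q is F, []~(p | q) is F. ✓
7: q is F, []~(p | q) is F. ✓
8: q is F, []~(p | q) is F. ✓
Satisfying worlds: {3, 5, 6, 7, 8}.
So q -> []~(p | q) fails at the other 3 worlds.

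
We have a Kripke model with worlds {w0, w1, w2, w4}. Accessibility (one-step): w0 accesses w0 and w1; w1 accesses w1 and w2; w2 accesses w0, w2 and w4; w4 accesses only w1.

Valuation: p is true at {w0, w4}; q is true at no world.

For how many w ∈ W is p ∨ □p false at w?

w0: p is T, □p is F. ✓
w1: p is F, □p is F. ✗
w2: p is F, □p is F. ✗
w4: p is T, □p is F. ✓
Satisfying worlds: {w0, w4}.
So p ∨ □p fails at the other 2 worlds.

2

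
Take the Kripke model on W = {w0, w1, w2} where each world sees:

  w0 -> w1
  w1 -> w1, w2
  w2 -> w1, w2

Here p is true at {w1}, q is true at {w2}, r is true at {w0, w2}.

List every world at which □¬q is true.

w0: successors {w1}; ¬q there: w1:T. ✓
w1: successors {w1, w2}; ¬q there: w1:T, w2:F. ✗
w2: successors {w1, w2}; ¬q there: w1:T, w2:F. ✗

{w0}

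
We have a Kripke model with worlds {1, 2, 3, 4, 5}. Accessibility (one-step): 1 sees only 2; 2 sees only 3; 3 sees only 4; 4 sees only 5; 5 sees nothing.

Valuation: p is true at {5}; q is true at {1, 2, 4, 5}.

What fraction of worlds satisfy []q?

4/5

1: successors {2}; q there: 2:T. ✓
2: successors {3}; q there: 3:F. ✗
3: successors {4}; q there: 4:T. ✓
4: successors {5}; q there: 5:T. ✓
5: no successors, so []q holds vacuously. ✓
That's 4 of 5 worlds, so 4/5.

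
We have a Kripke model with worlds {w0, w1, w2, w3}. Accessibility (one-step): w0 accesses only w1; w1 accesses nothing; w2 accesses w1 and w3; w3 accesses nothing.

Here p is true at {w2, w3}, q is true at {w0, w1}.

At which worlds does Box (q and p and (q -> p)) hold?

w0: successors {w1}; q and p and (q -> p) there: w1:F. ✗
w1: no successors, so Box (q and p and (q -> p)) holds vacuously. ✓
w2: successors {w1, w3}; q and p and (q -> p) there: w1:F, w3:F. ✗
w3: no successors, so Box (q and p and (q -> p)) holds vacuously. ✓

{w1, w3}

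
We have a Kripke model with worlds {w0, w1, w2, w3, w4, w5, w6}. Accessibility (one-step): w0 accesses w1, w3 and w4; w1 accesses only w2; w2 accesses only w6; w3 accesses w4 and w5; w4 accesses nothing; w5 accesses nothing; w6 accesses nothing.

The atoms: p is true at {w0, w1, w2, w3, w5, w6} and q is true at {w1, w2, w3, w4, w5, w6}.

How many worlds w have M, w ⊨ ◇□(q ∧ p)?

w0: successors {w1, w3, w4}; □(q ∧ p) there: w1:T, w3:F, w4:T. ✓
w1: successors {w2}; □(q ∧ p) there: w2:T. ✓
w2: successors {w6}; □(q ∧ p) there: w6:T. ✓
w3: successors {w4, w5}; □(q ∧ p) there: w4:T, w5:T. ✓
w4: no successors, so ◇□(q ∧ p) fails. ✗
w5: no successors, so ◇□(q ∧ p) fails. ✗
w6: no successors, so ◇□(q ∧ p) fails. ✗
Satisfying worlds: {w0, w1, w2, w3}.

4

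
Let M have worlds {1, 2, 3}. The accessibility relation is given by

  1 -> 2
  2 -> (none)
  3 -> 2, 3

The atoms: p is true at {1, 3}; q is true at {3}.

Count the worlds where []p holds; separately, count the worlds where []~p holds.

1 and 2

For []p:
1: successors {2}; p there: 2:F. ✗
2: no successors, so []p holds vacuously. ✓
3: successors {2, 3}; p there: 2:F, 3:T. ✗
— 1 world.
For []~p:
1: successors {2}; ~p there: 2:T. ✓
2: no successors, so []~p holds vacuously. ✓
3: successors {2, 3}; ~p there: 2:T, 3:F. ✗
— 2 worlds.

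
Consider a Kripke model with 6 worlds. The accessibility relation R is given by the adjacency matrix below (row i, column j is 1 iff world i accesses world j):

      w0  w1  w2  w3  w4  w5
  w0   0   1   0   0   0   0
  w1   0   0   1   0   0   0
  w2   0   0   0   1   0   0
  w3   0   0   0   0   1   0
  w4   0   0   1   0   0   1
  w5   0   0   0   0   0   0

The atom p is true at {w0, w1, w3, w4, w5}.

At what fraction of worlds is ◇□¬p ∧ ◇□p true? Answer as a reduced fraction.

1/6

w0: ◇□¬p is T, ◇□p is F. ✗
w1: ◇□¬p is F, ◇□p is T. ✗
w2: ◇□¬p is F, ◇□p is T. ✗
w3: ◇□¬p is F, ◇□p is F. ✗
w4: ◇□¬p is T, ◇□p is T. ✓
w5: ◇□¬p is F, ◇□p is F. ✗
That's 1 of 6 worlds, so 1/6.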